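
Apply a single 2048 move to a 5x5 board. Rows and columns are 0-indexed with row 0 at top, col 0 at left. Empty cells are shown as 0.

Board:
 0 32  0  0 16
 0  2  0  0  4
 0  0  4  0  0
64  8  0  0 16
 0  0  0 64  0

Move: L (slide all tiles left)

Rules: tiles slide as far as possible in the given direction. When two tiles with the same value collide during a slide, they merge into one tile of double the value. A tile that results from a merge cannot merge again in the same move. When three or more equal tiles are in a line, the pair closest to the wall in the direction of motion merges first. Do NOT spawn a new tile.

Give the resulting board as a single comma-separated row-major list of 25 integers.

Slide left:
row 0: [0, 32, 0, 0, 16] -> [32, 16, 0, 0, 0]
row 1: [0, 2, 0, 0, 4] -> [2, 4, 0, 0, 0]
row 2: [0, 0, 4, 0, 0] -> [4, 0, 0, 0, 0]
row 3: [64, 8, 0, 0, 16] -> [64, 8, 16, 0, 0]
row 4: [0, 0, 0, 64, 0] -> [64, 0, 0, 0, 0]

Answer: 32, 16, 0, 0, 0, 2, 4, 0, 0, 0, 4, 0, 0, 0, 0, 64, 8, 16, 0, 0, 64, 0, 0, 0, 0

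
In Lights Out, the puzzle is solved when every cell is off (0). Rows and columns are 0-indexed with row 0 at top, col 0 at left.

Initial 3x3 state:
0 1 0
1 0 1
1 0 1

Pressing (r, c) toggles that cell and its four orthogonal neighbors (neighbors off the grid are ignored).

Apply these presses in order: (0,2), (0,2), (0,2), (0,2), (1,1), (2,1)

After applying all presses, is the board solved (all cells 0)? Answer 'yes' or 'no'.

After press 1 at (0,2):
0 0 1
1 0 0
1 0 1

After press 2 at (0,2):
0 1 0
1 0 1
1 0 1

After press 3 at (0,2):
0 0 1
1 0 0
1 0 1

After press 4 at (0,2):
0 1 0
1 0 1
1 0 1

After press 5 at (1,1):
0 0 0
0 1 0
1 1 1

After press 6 at (2,1):
0 0 0
0 0 0
0 0 0

Lights still on: 0

Answer: yes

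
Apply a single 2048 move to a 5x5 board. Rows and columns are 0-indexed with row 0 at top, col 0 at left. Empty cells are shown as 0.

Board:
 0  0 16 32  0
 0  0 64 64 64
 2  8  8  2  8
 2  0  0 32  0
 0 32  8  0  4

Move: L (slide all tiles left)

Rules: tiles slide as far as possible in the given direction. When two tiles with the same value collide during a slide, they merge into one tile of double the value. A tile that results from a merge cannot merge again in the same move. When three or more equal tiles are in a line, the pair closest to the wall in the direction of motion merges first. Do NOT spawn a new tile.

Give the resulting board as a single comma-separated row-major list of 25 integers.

Slide left:
row 0: [0, 0, 16, 32, 0] -> [16, 32, 0, 0, 0]
row 1: [0, 0, 64, 64, 64] -> [128, 64, 0, 0, 0]
row 2: [2, 8, 8, 2, 8] -> [2, 16, 2, 8, 0]
row 3: [2, 0, 0, 32, 0] -> [2, 32, 0, 0, 0]
row 4: [0, 32, 8, 0, 4] -> [32, 8, 4, 0, 0]

Answer: 16, 32, 0, 0, 0, 128, 64, 0, 0, 0, 2, 16, 2, 8, 0, 2, 32, 0, 0, 0, 32, 8, 4, 0, 0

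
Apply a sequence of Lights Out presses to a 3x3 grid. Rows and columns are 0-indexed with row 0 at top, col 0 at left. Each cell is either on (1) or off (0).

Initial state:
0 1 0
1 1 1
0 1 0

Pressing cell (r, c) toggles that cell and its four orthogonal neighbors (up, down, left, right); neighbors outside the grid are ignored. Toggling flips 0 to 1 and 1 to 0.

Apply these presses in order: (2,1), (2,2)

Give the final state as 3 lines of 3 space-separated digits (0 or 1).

Answer: 0 1 0
1 0 0
1 1 0

Derivation:
After press 1 at (2,1):
0 1 0
1 0 1
1 0 1

After press 2 at (2,2):
0 1 0
1 0 0
1 1 0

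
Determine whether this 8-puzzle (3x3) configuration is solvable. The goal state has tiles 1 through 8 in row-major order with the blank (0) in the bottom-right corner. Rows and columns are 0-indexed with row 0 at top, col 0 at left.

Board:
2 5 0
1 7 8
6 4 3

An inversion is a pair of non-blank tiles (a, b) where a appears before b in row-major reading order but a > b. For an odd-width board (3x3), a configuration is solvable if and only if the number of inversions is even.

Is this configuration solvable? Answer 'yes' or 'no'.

Answer: no

Derivation:
Inversions (pairs i<j in row-major order where tile[i] > tile[j] > 0): 13
13 is odd, so the puzzle is not solvable.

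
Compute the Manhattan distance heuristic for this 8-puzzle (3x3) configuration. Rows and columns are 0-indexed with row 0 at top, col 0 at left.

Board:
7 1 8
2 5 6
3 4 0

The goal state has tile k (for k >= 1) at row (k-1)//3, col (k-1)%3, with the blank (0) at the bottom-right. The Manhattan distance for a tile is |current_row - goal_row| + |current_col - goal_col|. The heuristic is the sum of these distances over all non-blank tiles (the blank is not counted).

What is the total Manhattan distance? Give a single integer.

Tile 7: at (0,0), goal (2,0), distance |0-2|+|0-0| = 2
Tile 1: at (0,1), goal (0,0), distance |0-0|+|1-0| = 1
Tile 8: at (0,2), goal (2,1), distance |0-2|+|2-1| = 3
Tile 2: at (1,0), goal (0,1), distance |1-0|+|0-1| = 2
Tile 5: at (1,1), goal (1,1), distance |1-1|+|1-1| = 0
Tile 6: at (1,2), goal (1,2), distance |1-1|+|2-2| = 0
Tile 3: at (2,0), goal (0,2), distance |2-0|+|0-2| = 4
Tile 4: at (2,1), goal (1,0), distance |2-1|+|1-0| = 2
Sum: 2 + 1 + 3 + 2 + 0 + 0 + 4 + 2 = 14

Answer: 14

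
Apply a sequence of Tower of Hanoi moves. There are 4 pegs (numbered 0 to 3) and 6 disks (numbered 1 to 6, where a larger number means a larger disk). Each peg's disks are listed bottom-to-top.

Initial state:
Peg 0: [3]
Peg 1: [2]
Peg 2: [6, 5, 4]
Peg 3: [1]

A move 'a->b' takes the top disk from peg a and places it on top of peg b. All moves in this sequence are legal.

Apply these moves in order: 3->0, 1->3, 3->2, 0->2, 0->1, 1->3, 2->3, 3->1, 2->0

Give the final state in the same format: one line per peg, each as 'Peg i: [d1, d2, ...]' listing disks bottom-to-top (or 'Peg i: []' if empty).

Answer: Peg 0: [2]
Peg 1: [1]
Peg 2: [6, 5, 4]
Peg 3: [3]

Derivation:
After move 1 (3->0):
Peg 0: [3, 1]
Peg 1: [2]
Peg 2: [6, 5, 4]
Peg 3: []

After move 2 (1->3):
Peg 0: [3, 1]
Peg 1: []
Peg 2: [6, 5, 4]
Peg 3: [2]

After move 3 (3->2):
Peg 0: [3, 1]
Peg 1: []
Peg 2: [6, 5, 4, 2]
Peg 3: []

After move 4 (0->2):
Peg 0: [3]
Peg 1: []
Peg 2: [6, 5, 4, 2, 1]
Peg 3: []

After move 5 (0->1):
Peg 0: []
Peg 1: [3]
Peg 2: [6, 5, 4, 2, 1]
Peg 3: []

After move 6 (1->3):
Peg 0: []
Peg 1: []
Peg 2: [6, 5, 4, 2, 1]
Peg 3: [3]

After move 7 (2->3):
Peg 0: []
Peg 1: []
Peg 2: [6, 5, 4, 2]
Peg 3: [3, 1]

After move 8 (3->1):
Peg 0: []
Peg 1: [1]
Peg 2: [6, 5, 4, 2]
Peg 3: [3]

After move 9 (2->0):
Peg 0: [2]
Peg 1: [1]
Peg 2: [6, 5, 4]
Peg 3: [3]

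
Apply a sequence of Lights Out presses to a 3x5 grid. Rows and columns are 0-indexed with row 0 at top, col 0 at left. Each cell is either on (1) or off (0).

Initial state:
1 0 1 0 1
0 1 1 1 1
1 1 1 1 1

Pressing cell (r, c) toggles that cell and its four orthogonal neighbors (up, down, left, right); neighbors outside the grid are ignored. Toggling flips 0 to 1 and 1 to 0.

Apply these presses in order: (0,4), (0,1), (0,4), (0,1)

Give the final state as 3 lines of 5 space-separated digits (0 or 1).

Answer: 1 0 1 0 1
0 1 1 1 1
1 1 1 1 1

Derivation:
After press 1 at (0,4):
1 0 1 1 0
0 1 1 1 0
1 1 1 1 1

After press 2 at (0,1):
0 1 0 1 0
0 0 1 1 0
1 1 1 1 1

After press 3 at (0,4):
0 1 0 0 1
0 0 1 1 1
1 1 1 1 1

After press 4 at (0,1):
1 0 1 0 1
0 1 1 1 1
1 1 1 1 1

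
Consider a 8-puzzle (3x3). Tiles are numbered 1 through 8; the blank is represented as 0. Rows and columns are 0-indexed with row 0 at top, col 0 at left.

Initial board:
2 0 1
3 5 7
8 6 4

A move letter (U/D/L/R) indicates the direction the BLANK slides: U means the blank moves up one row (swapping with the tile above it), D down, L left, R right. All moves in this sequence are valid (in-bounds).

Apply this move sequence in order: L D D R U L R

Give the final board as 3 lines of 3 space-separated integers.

Answer: 3 2 1
8 0 7
6 5 4

Derivation:
After move 1 (L):
0 2 1
3 5 7
8 6 4

After move 2 (D):
3 2 1
0 5 7
8 6 4

After move 3 (D):
3 2 1
8 5 7
0 6 4

After move 4 (R):
3 2 1
8 5 7
6 0 4

After move 5 (U):
3 2 1
8 0 7
6 5 4

After move 6 (L):
3 2 1
0 8 7
6 5 4

After move 7 (R):
3 2 1
8 0 7
6 5 4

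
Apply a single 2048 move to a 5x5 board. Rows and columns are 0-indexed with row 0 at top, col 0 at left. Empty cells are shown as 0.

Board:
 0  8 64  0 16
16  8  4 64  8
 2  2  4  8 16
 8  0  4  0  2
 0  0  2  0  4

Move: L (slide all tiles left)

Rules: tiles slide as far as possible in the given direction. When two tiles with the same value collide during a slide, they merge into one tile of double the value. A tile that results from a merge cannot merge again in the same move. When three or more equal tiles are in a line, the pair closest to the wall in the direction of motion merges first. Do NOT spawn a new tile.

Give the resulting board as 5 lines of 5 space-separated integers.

Answer:  8 64 16  0  0
16  8  4 64  8
 4  4  8 16  0
 8  4  2  0  0
 2  4  0  0  0

Derivation:
Slide left:
row 0: [0, 8, 64, 0, 16] -> [8, 64, 16, 0, 0]
row 1: [16, 8, 4, 64, 8] -> [16, 8, 4, 64, 8]
row 2: [2, 2, 4, 8, 16] -> [4, 4, 8, 16, 0]
row 3: [8, 0, 4, 0, 2] -> [8, 4, 2, 0, 0]
row 4: [0, 0, 2, 0, 4] -> [2, 4, 0, 0, 0]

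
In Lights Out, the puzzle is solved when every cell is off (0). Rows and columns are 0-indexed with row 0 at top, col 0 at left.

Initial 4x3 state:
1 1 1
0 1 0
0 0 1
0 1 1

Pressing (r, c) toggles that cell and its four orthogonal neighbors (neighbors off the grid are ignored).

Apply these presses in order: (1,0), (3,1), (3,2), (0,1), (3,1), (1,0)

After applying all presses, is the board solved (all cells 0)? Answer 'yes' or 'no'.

After press 1 at (1,0):
0 1 1
1 0 0
1 0 1
0 1 1

After press 2 at (3,1):
0 1 1
1 0 0
1 1 1
1 0 0

After press 3 at (3,2):
0 1 1
1 0 0
1 1 0
1 1 1

After press 4 at (0,1):
1 0 0
1 1 0
1 1 0
1 1 1

After press 5 at (3,1):
1 0 0
1 1 0
1 0 0
0 0 0

After press 6 at (1,0):
0 0 0
0 0 0
0 0 0
0 0 0

Lights still on: 0

Answer: yes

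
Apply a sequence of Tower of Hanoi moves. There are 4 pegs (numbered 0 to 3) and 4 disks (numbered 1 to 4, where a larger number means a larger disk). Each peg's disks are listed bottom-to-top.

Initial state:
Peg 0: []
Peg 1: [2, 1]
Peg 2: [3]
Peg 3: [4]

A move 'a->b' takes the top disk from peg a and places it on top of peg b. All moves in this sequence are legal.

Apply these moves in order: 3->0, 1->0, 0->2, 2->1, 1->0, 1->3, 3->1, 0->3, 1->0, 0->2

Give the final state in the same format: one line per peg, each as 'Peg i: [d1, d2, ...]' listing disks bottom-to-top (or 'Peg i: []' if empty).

Answer: Peg 0: [4]
Peg 1: []
Peg 2: [3, 2]
Peg 3: [1]

Derivation:
After move 1 (3->0):
Peg 0: [4]
Peg 1: [2, 1]
Peg 2: [3]
Peg 3: []

After move 2 (1->0):
Peg 0: [4, 1]
Peg 1: [2]
Peg 2: [3]
Peg 3: []

After move 3 (0->2):
Peg 0: [4]
Peg 1: [2]
Peg 2: [3, 1]
Peg 3: []

After move 4 (2->1):
Peg 0: [4]
Peg 1: [2, 1]
Peg 2: [3]
Peg 3: []

After move 5 (1->0):
Peg 0: [4, 1]
Peg 1: [2]
Peg 2: [3]
Peg 3: []

After move 6 (1->3):
Peg 0: [4, 1]
Peg 1: []
Peg 2: [3]
Peg 3: [2]

After move 7 (3->1):
Peg 0: [4, 1]
Peg 1: [2]
Peg 2: [3]
Peg 3: []

After move 8 (0->3):
Peg 0: [4]
Peg 1: [2]
Peg 2: [3]
Peg 3: [1]

After move 9 (1->0):
Peg 0: [4, 2]
Peg 1: []
Peg 2: [3]
Peg 3: [1]

After move 10 (0->2):
Peg 0: [4]
Peg 1: []
Peg 2: [3, 2]
Peg 3: [1]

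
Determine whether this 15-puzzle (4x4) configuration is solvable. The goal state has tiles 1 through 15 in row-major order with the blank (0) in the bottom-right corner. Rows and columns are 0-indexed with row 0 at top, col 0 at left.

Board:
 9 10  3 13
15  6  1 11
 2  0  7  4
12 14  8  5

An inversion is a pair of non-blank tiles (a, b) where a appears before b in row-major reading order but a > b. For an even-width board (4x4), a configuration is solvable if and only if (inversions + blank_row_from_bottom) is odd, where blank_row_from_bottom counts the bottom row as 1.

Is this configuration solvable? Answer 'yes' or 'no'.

Inversions: 53
Blank is in row 2 (0-indexed from top), which is row 2 counting from the bottom (bottom = 1).
53 + 2 = 55, which is odd, so the puzzle is solvable.

Answer: yes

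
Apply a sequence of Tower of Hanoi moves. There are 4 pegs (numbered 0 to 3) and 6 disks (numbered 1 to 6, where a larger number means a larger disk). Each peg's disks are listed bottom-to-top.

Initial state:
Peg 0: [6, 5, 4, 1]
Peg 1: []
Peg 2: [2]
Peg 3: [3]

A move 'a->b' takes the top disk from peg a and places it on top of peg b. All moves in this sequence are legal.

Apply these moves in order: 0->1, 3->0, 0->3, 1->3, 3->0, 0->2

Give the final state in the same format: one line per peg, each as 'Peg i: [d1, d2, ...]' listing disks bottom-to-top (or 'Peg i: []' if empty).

Answer: Peg 0: [6, 5, 4]
Peg 1: []
Peg 2: [2, 1]
Peg 3: [3]

Derivation:
After move 1 (0->1):
Peg 0: [6, 5, 4]
Peg 1: [1]
Peg 2: [2]
Peg 3: [3]

After move 2 (3->0):
Peg 0: [6, 5, 4, 3]
Peg 1: [1]
Peg 2: [2]
Peg 3: []

After move 3 (0->3):
Peg 0: [6, 5, 4]
Peg 1: [1]
Peg 2: [2]
Peg 3: [3]

After move 4 (1->3):
Peg 0: [6, 5, 4]
Peg 1: []
Peg 2: [2]
Peg 3: [3, 1]

After move 5 (3->0):
Peg 0: [6, 5, 4, 1]
Peg 1: []
Peg 2: [2]
Peg 3: [3]

After move 6 (0->2):
Peg 0: [6, 5, 4]
Peg 1: []
Peg 2: [2, 1]
Peg 3: [3]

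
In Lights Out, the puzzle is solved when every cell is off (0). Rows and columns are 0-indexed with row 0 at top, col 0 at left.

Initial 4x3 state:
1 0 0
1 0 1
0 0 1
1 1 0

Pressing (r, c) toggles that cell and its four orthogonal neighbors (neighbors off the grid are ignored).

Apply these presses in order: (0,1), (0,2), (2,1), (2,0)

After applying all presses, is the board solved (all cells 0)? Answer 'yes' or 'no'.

After press 1 at (0,1):
0 1 1
1 1 1
0 0 1
1 1 0

After press 2 at (0,2):
0 0 0
1 1 0
0 0 1
1 1 0

After press 3 at (2,1):
0 0 0
1 0 0
1 1 0
1 0 0

After press 4 at (2,0):
0 0 0
0 0 0
0 0 0
0 0 0

Lights still on: 0

Answer: yes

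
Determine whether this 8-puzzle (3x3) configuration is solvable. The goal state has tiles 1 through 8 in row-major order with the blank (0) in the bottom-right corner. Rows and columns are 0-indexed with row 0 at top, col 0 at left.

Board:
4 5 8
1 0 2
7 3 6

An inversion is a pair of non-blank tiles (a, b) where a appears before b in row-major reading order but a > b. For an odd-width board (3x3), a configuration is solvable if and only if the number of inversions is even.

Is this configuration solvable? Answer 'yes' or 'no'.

Answer: no

Derivation:
Inversions (pairs i<j in row-major order where tile[i] > tile[j] > 0): 13
13 is odd, so the puzzle is not solvable.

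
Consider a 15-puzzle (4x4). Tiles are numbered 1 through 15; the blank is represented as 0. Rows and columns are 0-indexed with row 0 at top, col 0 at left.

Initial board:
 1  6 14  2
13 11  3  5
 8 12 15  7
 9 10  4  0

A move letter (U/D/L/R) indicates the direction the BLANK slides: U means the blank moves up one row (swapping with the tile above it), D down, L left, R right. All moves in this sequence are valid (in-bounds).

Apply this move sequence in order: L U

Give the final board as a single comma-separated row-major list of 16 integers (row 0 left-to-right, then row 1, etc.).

Answer: 1, 6, 14, 2, 13, 11, 3, 5, 8, 12, 0, 7, 9, 10, 15, 4

Derivation:
After move 1 (L):
 1  6 14  2
13 11  3  5
 8 12 15  7
 9 10  0  4

After move 2 (U):
 1  6 14  2
13 11  3  5
 8 12  0  7
 9 10 15  4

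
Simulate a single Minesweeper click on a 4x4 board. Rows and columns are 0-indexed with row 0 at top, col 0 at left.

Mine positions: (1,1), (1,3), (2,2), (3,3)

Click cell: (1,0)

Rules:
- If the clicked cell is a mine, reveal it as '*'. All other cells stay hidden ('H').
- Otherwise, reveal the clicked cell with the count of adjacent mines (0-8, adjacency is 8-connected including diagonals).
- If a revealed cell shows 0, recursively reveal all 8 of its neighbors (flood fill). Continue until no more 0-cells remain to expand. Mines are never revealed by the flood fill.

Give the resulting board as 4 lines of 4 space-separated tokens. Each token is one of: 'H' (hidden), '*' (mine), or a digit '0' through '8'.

H H H H
1 H H H
H H H H
H H H H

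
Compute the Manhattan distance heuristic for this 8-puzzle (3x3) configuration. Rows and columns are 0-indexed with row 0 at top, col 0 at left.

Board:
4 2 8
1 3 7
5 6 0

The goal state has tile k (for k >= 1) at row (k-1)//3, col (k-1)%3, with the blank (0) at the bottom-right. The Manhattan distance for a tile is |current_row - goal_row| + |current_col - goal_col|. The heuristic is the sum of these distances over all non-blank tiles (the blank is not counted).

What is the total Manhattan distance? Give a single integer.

Tile 4: at (0,0), goal (1,0), distance |0-1|+|0-0| = 1
Tile 2: at (0,1), goal (0,1), distance |0-0|+|1-1| = 0
Tile 8: at (0,2), goal (2,1), distance |0-2|+|2-1| = 3
Tile 1: at (1,0), goal (0,0), distance |1-0|+|0-0| = 1
Tile 3: at (1,1), goal (0,2), distance |1-0|+|1-2| = 2
Tile 7: at (1,2), goal (2,0), distance |1-2|+|2-0| = 3
Tile 5: at (2,0), goal (1,1), distance |2-1|+|0-1| = 2
Tile 6: at (2,1), goal (1,2), distance |2-1|+|1-2| = 2
Sum: 1 + 0 + 3 + 1 + 2 + 3 + 2 + 2 = 14

Answer: 14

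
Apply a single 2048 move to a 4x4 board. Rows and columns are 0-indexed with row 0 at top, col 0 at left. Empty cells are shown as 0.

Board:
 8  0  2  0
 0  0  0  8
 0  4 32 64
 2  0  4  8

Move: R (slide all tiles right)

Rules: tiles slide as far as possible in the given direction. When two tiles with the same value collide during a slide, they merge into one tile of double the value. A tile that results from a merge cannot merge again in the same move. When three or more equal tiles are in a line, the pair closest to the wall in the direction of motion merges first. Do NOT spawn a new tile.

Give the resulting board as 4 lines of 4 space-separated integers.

Slide right:
row 0: [8, 0, 2, 0] -> [0, 0, 8, 2]
row 1: [0, 0, 0, 8] -> [0, 0, 0, 8]
row 2: [0, 4, 32, 64] -> [0, 4, 32, 64]
row 3: [2, 0, 4, 8] -> [0, 2, 4, 8]

Answer:  0  0  8  2
 0  0  0  8
 0  4 32 64
 0  2  4  8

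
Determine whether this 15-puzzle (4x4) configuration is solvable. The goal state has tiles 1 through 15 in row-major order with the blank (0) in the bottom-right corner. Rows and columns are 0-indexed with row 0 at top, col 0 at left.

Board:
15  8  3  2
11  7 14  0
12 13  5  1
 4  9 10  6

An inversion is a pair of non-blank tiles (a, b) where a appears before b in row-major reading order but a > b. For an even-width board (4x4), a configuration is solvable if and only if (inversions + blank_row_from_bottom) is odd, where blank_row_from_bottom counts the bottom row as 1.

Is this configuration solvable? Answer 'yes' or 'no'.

Answer: no

Derivation:
Inversions: 59
Blank is in row 1 (0-indexed from top), which is row 3 counting from the bottom (bottom = 1).
59 + 3 = 62, which is even, so the puzzle is not solvable.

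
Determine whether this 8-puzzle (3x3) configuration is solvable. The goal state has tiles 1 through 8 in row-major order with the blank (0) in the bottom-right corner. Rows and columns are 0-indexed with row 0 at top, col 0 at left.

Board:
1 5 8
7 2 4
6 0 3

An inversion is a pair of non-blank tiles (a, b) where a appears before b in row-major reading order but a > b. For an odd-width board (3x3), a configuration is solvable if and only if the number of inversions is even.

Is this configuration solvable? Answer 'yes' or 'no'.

Answer: yes

Derivation:
Inversions (pairs i<j in row-major order where tile[i] > tile[j] > 0): 14
14 is even, so the puzzle is solvable.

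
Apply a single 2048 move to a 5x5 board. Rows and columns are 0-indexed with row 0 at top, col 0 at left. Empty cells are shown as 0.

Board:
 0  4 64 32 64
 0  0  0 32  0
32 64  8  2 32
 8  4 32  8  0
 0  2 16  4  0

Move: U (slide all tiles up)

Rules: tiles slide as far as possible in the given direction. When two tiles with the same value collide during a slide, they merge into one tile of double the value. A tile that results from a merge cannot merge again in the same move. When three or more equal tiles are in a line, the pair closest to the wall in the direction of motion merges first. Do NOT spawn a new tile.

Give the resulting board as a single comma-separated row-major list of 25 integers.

Slide up:
col 0: [0, 0, 32, 8, 0] -> [32, 8, 0, 0, 0]
col 1: [4, 0, 64, 4, 2] -> [4, 64, 4, 2, 0]
col 2: [64, 0, 8, 32, 16] -> [64, 8, 32, 16, 0]
col 3: [32, 32, 2, 8, 4] -> [64, 2, 8, 4, 0]
col 4: [64, 0, 32, 0, 0] -> [64, 32, 0, 0, 0]

Answer: 32, 4, 64, 64, 64, 8, 64, 8, 2, 32, 0, 4, 32, 8, 0, 0, 2, 16, 4, 0, 0, 0, 0, 0, 0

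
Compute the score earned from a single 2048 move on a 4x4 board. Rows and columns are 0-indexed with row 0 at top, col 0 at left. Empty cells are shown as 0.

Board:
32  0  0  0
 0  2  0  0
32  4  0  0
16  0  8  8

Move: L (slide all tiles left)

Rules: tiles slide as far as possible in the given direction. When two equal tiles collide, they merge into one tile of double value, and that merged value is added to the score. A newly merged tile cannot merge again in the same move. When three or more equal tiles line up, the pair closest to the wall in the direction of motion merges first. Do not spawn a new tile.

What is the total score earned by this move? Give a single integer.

Answer: 16

Derivation:
Slide left:
row 0: [32, 0, 0, 0] -> [32, 0, 0, 0]  score +0 (running 0)
row 1: [0, 2, 0, 0] -> [2, 0, 0, 0]  score +0 (running 0)
row 2: [32, 4, 0, 0] -> [32, 4, 0, 0]  score +0 (running 0)
row 3: [16, 0, 8, 8] -> [16, 16, 0, 0]  score +16 (running 16)
Board after move:
32  0  0  0
 2  0  0  0
32  4  0  0
16 16  0  0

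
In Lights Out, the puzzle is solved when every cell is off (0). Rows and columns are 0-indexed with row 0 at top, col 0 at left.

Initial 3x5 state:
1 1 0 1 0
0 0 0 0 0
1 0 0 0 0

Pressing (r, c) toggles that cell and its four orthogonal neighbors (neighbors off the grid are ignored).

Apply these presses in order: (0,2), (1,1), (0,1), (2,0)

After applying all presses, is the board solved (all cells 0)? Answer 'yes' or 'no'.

After press 1 at (0,2):
1 0 1 0 0
0 0 1 0 0
1 0 0 0 0

After press 2 at (1,1):
1 1 1 0 0
1 1 0 0 0
1 1 0 0 0

After press 3 at (0,1):
0 0 0 0 0
1 0 0 0 0
1 1 0 0 0

After press 4 at (2,0):
0 0 0 0 0
0 0 0 0 0
0 0 0 0 0

Lights still on: 0

Answer: yes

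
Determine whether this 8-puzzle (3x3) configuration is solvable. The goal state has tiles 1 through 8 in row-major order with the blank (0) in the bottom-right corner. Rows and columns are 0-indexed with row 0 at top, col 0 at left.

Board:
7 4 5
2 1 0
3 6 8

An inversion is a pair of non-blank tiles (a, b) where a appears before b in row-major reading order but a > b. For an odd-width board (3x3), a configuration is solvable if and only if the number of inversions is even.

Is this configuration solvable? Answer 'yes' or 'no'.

Inversions (pairs i<j in row-major order where tile[i] > tile[j] > 0): 13
13 is odd, so the puzzle is not solvable.

Answer: no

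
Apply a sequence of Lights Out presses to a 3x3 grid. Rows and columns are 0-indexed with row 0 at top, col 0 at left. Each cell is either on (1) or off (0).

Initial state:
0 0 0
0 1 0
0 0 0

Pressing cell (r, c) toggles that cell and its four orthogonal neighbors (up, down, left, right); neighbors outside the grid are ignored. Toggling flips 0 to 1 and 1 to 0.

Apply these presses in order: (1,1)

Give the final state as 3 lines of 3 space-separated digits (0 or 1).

Answer: 0 1 0
1 0 1
0 1 0

Derivation:
After press 1 at (1,1):
0 1 0
1 0 1
0 1 0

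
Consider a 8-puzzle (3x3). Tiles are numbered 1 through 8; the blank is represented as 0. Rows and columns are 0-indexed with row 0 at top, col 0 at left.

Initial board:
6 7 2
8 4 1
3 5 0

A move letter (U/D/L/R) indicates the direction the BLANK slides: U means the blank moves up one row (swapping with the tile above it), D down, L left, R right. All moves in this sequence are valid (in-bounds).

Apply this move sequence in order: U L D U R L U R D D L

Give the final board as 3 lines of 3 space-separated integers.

Answer: 6 2 4
8 7 1
3 0 5

Derivation:
After move 1 (U):
6 7 2
8 4 0
3 5 1

After move 2 (L):
6 7 2
8 0 4
3 5 1

After move 3 (D):
6 7 2
8 5 4
3 0 1

After move 4 (U):
6 7 2
8 0 4
3 5 1

After move 5 (R):
6 7 2
8 4 0
3 5 1

After move 6 (L):
6 7 2
8 0 4
3 5 1

After move 7 (U):
6 0 2
8 7 4
3 5 1

After move 8 (R):
6 2 0
8 7 4
3 5 1

After move 9 (D):
6 2 4
8 7 0
3 5 1

After move 10 (D):
6 2 4
8 7 1
3 5 0

After move 11 (L):
6 2 4
8 7 1
3 0 5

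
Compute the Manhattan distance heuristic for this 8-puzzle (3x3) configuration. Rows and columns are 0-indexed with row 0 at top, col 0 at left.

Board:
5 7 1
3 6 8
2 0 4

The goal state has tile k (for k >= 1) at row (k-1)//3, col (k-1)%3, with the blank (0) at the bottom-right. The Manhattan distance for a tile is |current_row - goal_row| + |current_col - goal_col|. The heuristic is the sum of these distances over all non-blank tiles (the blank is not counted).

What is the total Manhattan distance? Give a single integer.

Answer: 19

Derivation:
Tile 5: at (0,0), goal (1,1), distance |0-1|+|0-1| = 2
Tile 7: at (0,1), goal (2,0), distance |0-2|+|1-0| = 3
Tile 1: at (0,2), goal (0,0), distance |0-0|+|2-0| = 2
Tile 3: at (1,0), goal (0,2), distance |1-0|+|0-2| = 3
Tile 6: at (1,1), goal (1,2), distance |1-1|+|1-2| = 1
Tile 8: at (1,2), goal (2,1), distance |1-2|+|2-1| = 2
Tile 2: at (2,0), goal (0,1), distance |2-0|+|0-1| = 3
Tile 4: at (2,2), goal (1,0), distance |2-1|+|2-0| = 3
Sum: 2 + 3 + 2 + 3 + 1 + 2 + 3 + 3 = 19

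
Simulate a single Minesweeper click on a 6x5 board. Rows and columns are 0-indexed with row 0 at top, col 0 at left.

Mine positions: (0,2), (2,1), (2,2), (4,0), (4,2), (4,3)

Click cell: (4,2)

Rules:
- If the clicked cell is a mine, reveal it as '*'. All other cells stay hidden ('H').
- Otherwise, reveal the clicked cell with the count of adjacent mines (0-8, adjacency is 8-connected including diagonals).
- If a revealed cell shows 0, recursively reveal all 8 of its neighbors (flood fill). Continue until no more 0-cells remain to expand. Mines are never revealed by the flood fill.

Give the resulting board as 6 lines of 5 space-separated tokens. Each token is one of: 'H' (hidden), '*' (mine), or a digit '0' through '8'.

H H H H H
H H H H H
H H H H H
H H H H H
H H * H H
H H H H H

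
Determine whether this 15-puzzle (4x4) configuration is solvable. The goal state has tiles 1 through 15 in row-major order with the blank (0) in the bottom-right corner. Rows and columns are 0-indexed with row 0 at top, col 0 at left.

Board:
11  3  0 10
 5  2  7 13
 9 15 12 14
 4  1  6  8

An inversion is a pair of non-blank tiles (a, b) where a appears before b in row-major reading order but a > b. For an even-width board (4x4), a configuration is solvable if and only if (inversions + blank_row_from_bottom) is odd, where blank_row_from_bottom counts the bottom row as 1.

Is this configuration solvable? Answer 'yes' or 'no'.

Answer: no

Derivation:
Inversions: 52
Blank is in row 0 (0-indexed from top), which is row 4 counting from the bottom (bottom = 1).
52 + 4 = 56, which is even, so the puzzle is not solvable.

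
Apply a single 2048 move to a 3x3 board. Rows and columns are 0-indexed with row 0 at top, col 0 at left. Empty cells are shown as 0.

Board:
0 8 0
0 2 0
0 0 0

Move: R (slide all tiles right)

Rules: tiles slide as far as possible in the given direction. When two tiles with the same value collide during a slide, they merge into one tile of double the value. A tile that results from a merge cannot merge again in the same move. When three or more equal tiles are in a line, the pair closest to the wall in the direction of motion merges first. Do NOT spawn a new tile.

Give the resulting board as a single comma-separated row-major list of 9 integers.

Slide right:
row 0: [0, 8, 0] -> [0, 0, 8]
row 1: [0, 2, 0] -> [0, 0, 2]
row 2: [0, 0, 0] -> [0, 0, 0]

Answer: 0, 0, 8, 0, 0, 2, 0, 0, 0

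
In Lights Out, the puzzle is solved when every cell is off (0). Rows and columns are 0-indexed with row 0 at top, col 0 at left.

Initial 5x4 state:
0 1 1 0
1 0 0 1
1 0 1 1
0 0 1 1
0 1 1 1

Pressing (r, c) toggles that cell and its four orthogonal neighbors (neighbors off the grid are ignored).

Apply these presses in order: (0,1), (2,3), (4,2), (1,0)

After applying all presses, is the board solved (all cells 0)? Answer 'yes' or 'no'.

Answer: yes

Derivation:
After press 1 at (0,1):
1 0 0 0
1 1 0 1
1 0 1 1
0 0 1 1
0 1 1 1

After press 2 at (2,3):
1 0 0 0
1 1 0 0
1 0 0 0
0 0 1 0
0 1 1 1

After press 3 at (4,2):
1 0 0 0
1 1 0 0
1 0 0 0
0 0 0 0
0 0 0 0

After press 4 at (1,0):
0 0 0 0
0 0 0 0
0 0 0 0
0 0 0 0
0 0 0 0

Lights still on: 0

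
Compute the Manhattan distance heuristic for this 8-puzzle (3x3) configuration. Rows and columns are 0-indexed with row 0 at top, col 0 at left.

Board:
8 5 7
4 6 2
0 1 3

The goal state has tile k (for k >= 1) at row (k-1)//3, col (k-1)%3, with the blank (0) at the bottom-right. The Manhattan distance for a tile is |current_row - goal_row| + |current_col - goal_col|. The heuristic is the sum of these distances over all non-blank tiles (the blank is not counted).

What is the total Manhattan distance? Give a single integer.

Tile 8: (0,0)->(2,1) = 3
Tile 5: (0,1)->(1,1) = 1
Tile 7: (0,2)->(2,0) = 4
Tile 4: (1,0)->(1,0) = 0
Tile 6: (1,1)->(1,2) = 1
Tile 2: (1,2)->(0,1) = 2
Tile 1: (2,1)->(0,0) = 3
Tile 3: (2,2)->(0,2) = 2
Sum: 3 + 1 + 4 + 0 + 1 + 2 + 3 + 2 = 16

Answer: 16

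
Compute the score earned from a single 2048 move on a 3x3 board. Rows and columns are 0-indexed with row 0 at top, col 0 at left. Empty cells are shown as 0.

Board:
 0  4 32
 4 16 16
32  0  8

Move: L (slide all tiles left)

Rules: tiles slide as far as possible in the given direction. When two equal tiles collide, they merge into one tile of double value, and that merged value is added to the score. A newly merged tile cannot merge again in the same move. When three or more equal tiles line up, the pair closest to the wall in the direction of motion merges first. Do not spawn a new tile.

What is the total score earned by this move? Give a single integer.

Answer: 32

Derivation:
Slide left:
row 0: [0, 4, 32] -> [4, 32, 0]  score +0 (running 0)
row 1: [4, 16, 16] -> [4, 32, 0]  score +32 (running 32)
row 2: [32, 0, 8] -> [32, 8, 0]  score +0 (running 32)
Board after move:
 4 32  0
 4 32  0
32  8  0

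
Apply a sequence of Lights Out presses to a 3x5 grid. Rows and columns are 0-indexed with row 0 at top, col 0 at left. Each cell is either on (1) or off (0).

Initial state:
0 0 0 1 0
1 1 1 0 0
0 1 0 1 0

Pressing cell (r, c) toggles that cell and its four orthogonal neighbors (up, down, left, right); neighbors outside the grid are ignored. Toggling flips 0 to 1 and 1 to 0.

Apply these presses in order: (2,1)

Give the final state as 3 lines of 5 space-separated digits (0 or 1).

Answer: 0 0 0 1 0
1 0 1 0 0
1 0 1 1 0

Derivation:
After press 1 at (2,1):
0 0 0 1 0
1 0 1 0 0
1 0 1 1 0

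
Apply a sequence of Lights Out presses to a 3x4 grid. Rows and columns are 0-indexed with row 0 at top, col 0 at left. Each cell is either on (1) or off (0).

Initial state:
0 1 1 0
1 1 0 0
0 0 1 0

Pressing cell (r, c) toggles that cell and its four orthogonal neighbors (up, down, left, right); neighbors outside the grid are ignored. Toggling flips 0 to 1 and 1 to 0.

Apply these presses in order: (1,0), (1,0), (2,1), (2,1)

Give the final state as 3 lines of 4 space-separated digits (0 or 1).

Answer: 0 1 1 0
1 1 0 0
0 0 1 0

Derivation:
After press 1 at (1,0):
1 1 1 0
0 0 0 0
1 0 1 0

After press 2 at (1,0):
0 1 1 0
1 1 0 0
0 0 1 0

After press 3 at (2,1):
0 1 1 0
1 0 0 0
1 1 0 0

After press 4 at (2,1):
0 1 1 0
1 1 0 0
0 0 1 0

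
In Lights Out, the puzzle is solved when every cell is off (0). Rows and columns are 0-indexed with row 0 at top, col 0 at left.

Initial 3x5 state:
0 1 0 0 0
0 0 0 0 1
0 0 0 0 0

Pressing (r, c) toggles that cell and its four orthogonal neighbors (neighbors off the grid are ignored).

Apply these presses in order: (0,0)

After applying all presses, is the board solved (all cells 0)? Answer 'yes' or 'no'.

Answer: no

Derivation:
After press 1 at (0,0):
1 0 0 0 0
1 0 0 0 1
0 0 0 0 0

Lights still on: 3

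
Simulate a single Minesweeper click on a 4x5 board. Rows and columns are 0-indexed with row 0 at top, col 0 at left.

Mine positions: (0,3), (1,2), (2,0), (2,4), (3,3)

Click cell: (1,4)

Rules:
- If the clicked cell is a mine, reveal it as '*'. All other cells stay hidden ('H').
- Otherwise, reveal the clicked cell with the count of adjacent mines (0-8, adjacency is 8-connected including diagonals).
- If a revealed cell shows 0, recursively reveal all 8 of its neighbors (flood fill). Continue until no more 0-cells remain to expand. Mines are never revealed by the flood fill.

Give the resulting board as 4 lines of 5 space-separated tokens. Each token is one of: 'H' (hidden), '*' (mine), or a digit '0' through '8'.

H H H H H
H H H H 2
H H H H H
H H H H H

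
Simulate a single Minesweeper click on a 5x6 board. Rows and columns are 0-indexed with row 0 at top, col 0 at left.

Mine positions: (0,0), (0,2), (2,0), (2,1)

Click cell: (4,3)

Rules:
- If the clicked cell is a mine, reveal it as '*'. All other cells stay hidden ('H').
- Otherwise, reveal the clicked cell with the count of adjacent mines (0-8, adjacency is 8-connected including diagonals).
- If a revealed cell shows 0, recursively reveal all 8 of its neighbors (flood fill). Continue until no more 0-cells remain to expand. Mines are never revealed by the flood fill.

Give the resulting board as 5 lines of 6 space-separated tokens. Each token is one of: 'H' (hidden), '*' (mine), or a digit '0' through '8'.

H H H 1 0 0
H H 2 1 0 0
H H 1 0 0 0
2 2 1 0 0 0
0 0 0 0 0 0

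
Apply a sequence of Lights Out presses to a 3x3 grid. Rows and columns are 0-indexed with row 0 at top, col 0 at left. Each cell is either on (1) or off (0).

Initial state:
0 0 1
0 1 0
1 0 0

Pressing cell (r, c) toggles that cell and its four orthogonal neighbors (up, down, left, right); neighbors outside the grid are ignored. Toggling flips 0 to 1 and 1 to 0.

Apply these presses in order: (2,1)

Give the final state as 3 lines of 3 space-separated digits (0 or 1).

Answer: 0 0 1
0 0 0
0 1 1

Derivation:
After press 1 at (2,1):
0 0 1
0 0 0
0 1 1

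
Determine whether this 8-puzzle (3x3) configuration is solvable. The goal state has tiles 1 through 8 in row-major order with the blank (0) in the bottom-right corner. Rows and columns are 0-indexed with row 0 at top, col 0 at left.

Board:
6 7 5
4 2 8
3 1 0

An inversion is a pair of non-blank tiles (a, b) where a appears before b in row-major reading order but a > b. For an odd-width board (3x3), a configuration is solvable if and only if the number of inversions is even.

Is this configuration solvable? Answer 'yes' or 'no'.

Inversions (pairs i<j in row-major order where tile[i] > tile[j] > 0): 21
21 is odd, so the puzzle is not solvable.

Answer: no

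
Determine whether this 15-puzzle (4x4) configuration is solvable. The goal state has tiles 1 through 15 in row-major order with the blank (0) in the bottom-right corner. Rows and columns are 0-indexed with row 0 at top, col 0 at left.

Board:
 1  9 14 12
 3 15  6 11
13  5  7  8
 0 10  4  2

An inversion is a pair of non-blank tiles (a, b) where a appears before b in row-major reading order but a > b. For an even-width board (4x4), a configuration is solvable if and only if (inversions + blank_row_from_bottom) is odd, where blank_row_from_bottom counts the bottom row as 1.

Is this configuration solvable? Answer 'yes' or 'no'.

Inversions: 61
Blank is in row 3 (0-indexed from top), which is row 1 counting from the bottom (bottom = 1).
61 + 1 = 62, which is even, so the puzzle is not solvable.

Answer: no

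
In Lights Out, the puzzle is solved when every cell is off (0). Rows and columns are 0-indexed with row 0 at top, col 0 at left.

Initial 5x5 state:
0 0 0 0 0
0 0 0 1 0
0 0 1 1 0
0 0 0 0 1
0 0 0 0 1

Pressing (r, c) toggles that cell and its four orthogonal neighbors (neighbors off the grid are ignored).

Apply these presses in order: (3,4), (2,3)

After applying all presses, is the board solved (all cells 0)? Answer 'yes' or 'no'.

Answer: yes

Derivation:
After press 1 at (3,4):
0 0 0 0 0
0 0 0 1 0
0 0 1 1 1
0 0 0 1 0
0 0 0 0 0

After press 2 at (2,3):
0 0 0 0 0
0 0 0 0 0
0 0 0 0 0
0 0 0 0 0
0 0 0 0 0

Lights still on: 0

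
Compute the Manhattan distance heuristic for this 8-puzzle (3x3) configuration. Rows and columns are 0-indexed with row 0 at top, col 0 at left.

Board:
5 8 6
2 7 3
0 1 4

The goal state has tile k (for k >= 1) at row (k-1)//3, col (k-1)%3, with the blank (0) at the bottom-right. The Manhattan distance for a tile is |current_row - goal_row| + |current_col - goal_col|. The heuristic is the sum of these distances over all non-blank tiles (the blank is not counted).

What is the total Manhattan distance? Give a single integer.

Answer: 16

Derivation:
Tile 5: (0,0)->(1,1) = 2
Tile 8: (0,1)->(2,1) = 2
Tile 6: (0,2)->(1,2) = 1
Tile 2: (1,0)->(0,1) = 2
Tile 7: (1,1)->(2,0) = 2
Tile 3: (1,2)->(0,2) = 1
Tile 1: (2,1)->(0,0) = 3
Tile 4: (2,2)->(1,0) = 3
Sum: 2 + 2 + 1 + 2 + 2 + 1 + 3 + 3 = 16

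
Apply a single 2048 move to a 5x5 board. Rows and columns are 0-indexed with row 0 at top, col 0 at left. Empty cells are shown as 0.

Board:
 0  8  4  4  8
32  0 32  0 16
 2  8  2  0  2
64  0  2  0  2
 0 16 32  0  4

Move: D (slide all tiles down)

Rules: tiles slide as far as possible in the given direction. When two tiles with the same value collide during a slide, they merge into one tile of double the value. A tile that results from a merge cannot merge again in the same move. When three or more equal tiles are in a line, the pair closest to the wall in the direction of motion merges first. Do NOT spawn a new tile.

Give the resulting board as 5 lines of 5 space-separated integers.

Slide down:
col 0: [0, 32, 2, 64, 0] -> [0, 0, 32, 2, 64]
col 1: [8, 0, 8, 0, 16] -> [0, 0, 0, 16, 16]
col 2: [4, 32, 2, 2, 32] -> [0, 4, 32, 4, 32]
col 3: [4, 0, 0, 0, 0] -> [0, 0, 0, 0, 4]
col 4: [8, 16, 2, 2, 4] -> [0, 8, 16, 4, 4]

Answer:  0  0  0  0  0
 0  0  4  0  8
32  0 32  0 16
 2 16  4  0  4
64 16 32  4  4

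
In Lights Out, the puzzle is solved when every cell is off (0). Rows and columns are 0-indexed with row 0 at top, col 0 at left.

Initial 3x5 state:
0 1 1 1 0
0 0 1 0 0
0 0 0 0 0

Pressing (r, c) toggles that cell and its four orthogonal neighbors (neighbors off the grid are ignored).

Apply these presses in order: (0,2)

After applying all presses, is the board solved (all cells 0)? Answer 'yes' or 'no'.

After press 1 at (0,2):
0 0 0 0 0
0 0 0 0 0
0 0 0 0 0

Lights still on: 0

Answer: yes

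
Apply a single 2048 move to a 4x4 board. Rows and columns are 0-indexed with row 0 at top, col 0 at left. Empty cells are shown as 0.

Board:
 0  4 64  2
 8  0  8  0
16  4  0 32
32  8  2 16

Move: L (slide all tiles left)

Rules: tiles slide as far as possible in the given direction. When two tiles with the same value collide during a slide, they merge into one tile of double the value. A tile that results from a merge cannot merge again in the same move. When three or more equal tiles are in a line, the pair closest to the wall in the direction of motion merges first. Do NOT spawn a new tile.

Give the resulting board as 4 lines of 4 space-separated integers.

Answer:  4 64  2  0
16  0  0  0
16  4 32  0
32  8  2 16

Derivation:
Slide left:
row 0: [0, 4, 64, 2] -> [4, 64, 2, 0]
row 1: [8, 0, 8, 0] -> [16, 0, 0, 0]
row 2: [16, 4, 0, 32] -> [16, 4, 32, 0]
row 3: [32, 8, 2, 16] -> [32, 8, 2, 16]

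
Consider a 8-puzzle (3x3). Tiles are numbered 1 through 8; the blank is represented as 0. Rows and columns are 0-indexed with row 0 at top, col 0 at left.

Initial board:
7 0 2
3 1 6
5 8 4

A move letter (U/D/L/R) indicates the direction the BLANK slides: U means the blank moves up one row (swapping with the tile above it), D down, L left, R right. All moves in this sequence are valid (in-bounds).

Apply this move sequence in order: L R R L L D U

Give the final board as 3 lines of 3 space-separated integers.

After move 1 (L):
0 7 2
3 1 6
5 8 4

After move 2 (R):
7 0 2
3 1 6
5 8 4

After move 3 (R):
7 2 0
3 1 6
5 8 4

After move 4 (L):
7 0 2
3 1 6
5 8 4

After move 5 (L):
0 7 2
3 1 6
5 8 4

After move 6 (D):
3 7 2
0 1 6
5 8 4

After move 7 (U):
0 7 2
3 1 6
5 8 4

Answer: 0 7 2
3 1 6
5 8 4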